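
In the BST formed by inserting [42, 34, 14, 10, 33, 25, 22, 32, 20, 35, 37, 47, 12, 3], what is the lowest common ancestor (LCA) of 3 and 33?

Tree insertion order: [42, 34, 14, 10, 33, 25, 22, 32, 20, 35, 37, 47, 12, 3]
Tree (level-order array): [42, 34, 47, 14, 35, None, None, 10, 33, None, 37, 3, 12, 25, None, None, None, None, None, None, None, 22, 32, 20]
In a BST, the LCA of p=3, q=33 is the first node v on the
root-to-leaf path with p <= v <= q (go left if both < v, right if both > v).
Walk from root:
  at 42: both 3 and 33 < 42, go left
  at 34: both 3 and 33 < 34, go left
  at 14: 3 <= 14 <= 33, this is the LCA
LCA = 14


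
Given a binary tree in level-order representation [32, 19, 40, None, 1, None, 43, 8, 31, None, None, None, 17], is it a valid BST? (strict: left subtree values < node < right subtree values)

Level-order array: [32, 19, 40, None, 1, None, 43, 8, 31, None, None, None, 17]
Validate using subtree bounds (lo, hi): at each node, require lo < value < hi,
then recurse left with hi=value and right with lo=value.
Preorder trace (stopping at first violation):
  at node 32 with bounds (-inf, +inf): OK
  at node 19 with bounds (-inf, 32): OK
  at node 1 with bounds (19, 32): VIOLATION
Node 1 violates its bound: not (19 < 1 < 32).
Result: Not a valid BST


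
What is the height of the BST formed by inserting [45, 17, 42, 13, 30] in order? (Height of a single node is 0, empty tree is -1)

Insertion order: [45, 17, 42, 13, 30]
Tree (level-order array): [45, 17, None, 13, 42, None, None, 30]
Compute height bottom-up (empty subtree = -1):
  height(13) = 1 + max(-1, -1) = 0
  height(30) = 1 + max(-1, -1) = 0
  height(42) = 1 + max(0, -1) = 1
  height(17) = 1 + max(0, 1) = 2
  height(45) = 1 + max(2, -1) = 3
Height = 3


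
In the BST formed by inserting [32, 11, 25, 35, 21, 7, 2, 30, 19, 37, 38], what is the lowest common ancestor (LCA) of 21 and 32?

Tree insertion order: [32, 11, 25, 35, 21, 7, 2, 30, 19, 37, 38]
Tree (level-order array): [32, 11, 35, 7, 25, None, 37, 2, None, 21, 30, None, 38, None, None, 19]
In a BST, the LCA of p=21, q=32 is the first node v on the
root-to-leaf path with p <= v <= q (go left if both < v, right if both > v).
Walk from root:
  at 32: 21 <= 32 <= 32, this is the LCA
LCA = 32


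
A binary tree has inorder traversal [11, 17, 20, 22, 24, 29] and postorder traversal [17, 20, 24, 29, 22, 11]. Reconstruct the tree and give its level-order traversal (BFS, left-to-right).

Inorder:   [11, 17, 20, 22, 24, 29]
Postorder: [17, 20, 24, 29, 22, 11]
Algorithm: postorder visits root last, so walk postorder right-to-left;
each value is the root of the current inorder slice — split it at that
value, recurse on the right subtree first, then the left.
Recursive splits:
  root=11; inorder splits into left=[], right=[17, 20, 22, 24, 29]
  root=22; inorder splits into left=[17, 20], right=[24, 29]
  root=29; inorder splits into left=[24], right=[]
  root=24; inorder splits into left=[], right=[]
  root=20; inorder splits into left=[17], right=[]
  root=17; inorder splits into left=[], right=[]
Reconstructed level-order: [11, 22, 20, 29, 17, 24]


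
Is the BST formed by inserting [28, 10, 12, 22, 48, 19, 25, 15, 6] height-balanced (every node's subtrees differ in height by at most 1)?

Tree (level-order array): [28, 10, 48, 6, 12, None, None, None, None, None, 22, 19, 25, 15]
Definition: a tree is height-balanced if, at every node, |h(left) - h(right)| <= 1 (empty subtree has height -1).
Bottom-up per-node check:
  node 6: h_left=-1, h_right=-1, diff=0 [OK], height=0
  node 15: h_left=-1, h_right=-1, diff=0 [OK], height=0
  node 19: h_left=0, h_right=-1, diff=1 [OK], height=1
  node 25: h_left=-1, h_right=-1, diff=0 [OK], height=0
  node 22: h_left=1, h_right=0, diff=1 [OK], height=2
  node 12: h_left=-1, h_right=2, diff=3 [FAIL (|-1-2|=3 > 1)], height=3
  node 10: h_left=0, h_right=3, diff=3 [FAIL (|0-3|=3 > 1)], height=4
  node 48: h_left=-1, h_right=-1, diff=0 [OK], height=0
  node 28: h_left=4, h_right=0, diff=4 [FAIL (|4-0|=4 > 1)], height=5
Node 12 violates the condition: |-1 - 2| = 3 > 1.
Result: Not balanced


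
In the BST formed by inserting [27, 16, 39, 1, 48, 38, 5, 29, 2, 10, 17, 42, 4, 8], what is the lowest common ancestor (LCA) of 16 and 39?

Tree insertion order: [27, 16, 39, 1, 48, 38, 5, 29, 2, 10, 17, 42, 4, 8]
Tree (level-order array): [27, 16, 39, 1, 17, 38, 48, None, 5, None, None, 29, None, 42, None, 2, 10, None, None, None, None, None, 4, 8]
In a BST, the LCA of p=16, q=39 is the first node v on the
root-to-leaf path with p <= v <= q (go left if both < v, right if both > v).
Walk from root:
  at 27: 16 <= 27 <= 39, this is the LCA
LCA = 27


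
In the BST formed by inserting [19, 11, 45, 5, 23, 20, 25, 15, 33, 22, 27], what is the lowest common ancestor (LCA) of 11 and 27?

Tree insertion order: [19, 11, 45, 5, 23, 20, 25, 15, 33, 22, 27]
Tree (level-order array): [19, 11, 45, 5, 15, 23, None, None, None, None, None, 20, 25, None, 22, None, 33, None, None, 27]
In a BST, the LCA of p=11, q=27 is the first node v on the
root-to-leaf path with p <= v <= q (go left if both < v, right if both > v).
Walk from root:
  at 19: 11 <= 19 <= 27, this is the LCA
LCA = 19


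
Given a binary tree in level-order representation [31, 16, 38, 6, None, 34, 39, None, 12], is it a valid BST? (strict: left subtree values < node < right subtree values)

Level-order array: [31, 16, 38, 6, None, 34, 39, None, 12]
Validate using subtree bounds (lo, hi): at each node, require lo < value < hi,
then recurse left with hi=value and right with lo=value.
Preorder trace (stopping at first violation):
  at node 31 with bounds (-inf, +inf): OK
  at node 16 with bounds (-inf, 31): OK
  at node 6 with bounds (-inf, 16): OK
  at node 12 with bounds (6, 16): OK
  at node 38 with bounds (31, +inf): OK
  at node 34 with bounds (31, 38): OK
  at node 39 with bounds (38, +inf): OK
No violation found at any node.
Result: Valid BST


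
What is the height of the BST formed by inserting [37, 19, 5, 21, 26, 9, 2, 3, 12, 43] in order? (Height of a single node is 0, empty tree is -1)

Insertion order: [37, 19, 5, 21, 26, 9, 2, 3, 12, 43]
Tree (level-order array): [37, 19, 43, 5, 21, None, None, 2, 9, None, 26, None, 3, None, 12]
Compute height bottom-up (empty subtree = -1):
  height(3) = 1 + max(-1, -1) = 0
  height(2) = 1 + max(-1, 0) = 1
  height(12) = 1 + max(-1, -1) = 0
  height(9) = 1 + max(-1, 0) = 1
  height(5) = 1 + max(1, 1) = 2
  height(26) = 1 + max(-1, -1) = 0
  height(21) = 1 + max(-1, 0) = 1
  height(19) = 1 + max(2, 1) = 3
  height(43) = 1 + max(-1, -1) = 0
  height(37) = 1 + max(3, 0) = 4
Height = 4


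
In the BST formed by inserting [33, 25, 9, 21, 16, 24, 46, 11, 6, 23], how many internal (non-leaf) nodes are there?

Tree built from: [33, 25, 9, 21, 16, 24, 46, 11, 6, 23]
Tree (level-order array): [33, 25, 46, 9, None, None, None, 6, 21, None, None, 16, 24, 11, None, 23]
Rule: An internal node has at least one child.
Per-node child counts:
  node 33: 2 child(ren)
  node 25: 1 child(ren)
  node 9: 2 child(ren)
  node 6: 0 child(ren)
  node 21: 2 child(ren)
  node 16: 1 child(ren)
  node 11: 0 child(ren)
  node 24: 1 child(ren)
  node 23: 0 child(ren)
  node 46: 0 child(ren)
Matching nodes: [33, 25, 9, 21, 16, 24]
Count of internal (non-leaf) nodes: 6


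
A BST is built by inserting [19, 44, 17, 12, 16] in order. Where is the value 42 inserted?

Starting tree (level order): [19, 17, 44, 12, None, None, None, None, 16]
Insertion path: 19 -> 44
Result: insert 42 as left child of 44
Final tree (level order): [19, 17, 44, 12, None, 42, None, None, 16]


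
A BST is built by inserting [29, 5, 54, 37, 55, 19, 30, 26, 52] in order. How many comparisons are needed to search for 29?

Search path for 29: 29
Found: True
Comparisons: 1


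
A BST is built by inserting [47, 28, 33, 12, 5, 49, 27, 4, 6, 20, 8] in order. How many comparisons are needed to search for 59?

Search path for 59: 47 -> 49
Found: False
Comparisons: 2


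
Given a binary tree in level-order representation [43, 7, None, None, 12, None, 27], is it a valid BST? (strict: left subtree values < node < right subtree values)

Level-order array: [43, 7, None, None, 12, None, 27]
Validate using subtree bounds (lo, hi): at each node, require lo < value < hi,
then recurse left with hi=value and right with lo=value.
Preorder trace (stopping at first violation):
  at node 43 with bounds (-inf, +inf): OK
  at node 7 with bounds (-inf, 43): OK
  at node 12 with bounds (7, 43): OK
  at node 27 with bounds (12, 43): OK
No violation found at any node.
Result: Valid BST


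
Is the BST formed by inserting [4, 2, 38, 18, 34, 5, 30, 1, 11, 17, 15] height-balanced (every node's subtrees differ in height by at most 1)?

Tree (level-order array): [4, 2, 38, 1, None, 18, None, None, None, 5, 34, None, 11, 30, None, None, 17, None, None, 15]
Definition: a tree is height-balanced if, at every node, |h(left) - h(right)| <= 1 (empty subtree has height -1).
Bottom-up per-node check:
  node 1: h_left=-1, h_right=-1, diff=0 [OK], height=0
  node 2: h_left=0, h_right=-1, diff=1 [OK], height=1
  node 15: h_left=-1, h_right=-1, diff=0 [OK], height=0
  node 17: h_left=0, h_right=-1, diff=1 [OK], height=1
  node 11: h_left=-1, h_right=1, diff=2 [FAIL (|-1-1|=2 > 1)], height=2
  node 5: h_left=-1, h_right=2, diff=3 [FAIL (|-1-2|=3 > 1)], height=3
  node 30: h_left=-1, h_right=-1, diff=0 [OK], height=0
  node 34: h_left=0, h_right=-1, diff=1 [OK], height=1
  node 18: h_left=3, h_right=1, diff=2 [FAIL (|3-1|=2 > 1)], height=4
  node 38: h_left=4, h_right=-1, diff=5 [FAIL (|4--1|=5 > 1)], height=5
  node 4: h_left=1, h_right=5, diff=4 [FAIL (|1-5|=4 > 1)], height=6
Node 11 violates the condition: |-1 - 1| = 2 > 1.
Result: Not balanced


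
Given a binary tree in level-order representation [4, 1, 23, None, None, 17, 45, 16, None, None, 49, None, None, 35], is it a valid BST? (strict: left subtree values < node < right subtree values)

Level-order array: [4, 1, 23, None, None, 17, 45, 16, None, None, 49, None, None, 35]
Validate using subtree bounds (lo, hi): at each node, require lo < value < hi,
then recurse left with hi=value and right with lo=value.
Preorder trace (stopping at first violation):
  at node 4 with bounds (-inf, +inf): OK
  at node 1 with bounds (-inf, 4): OK
  at node 23 with bounds (4, +inf): OK
  at node 17 with bounds (4, 23): OK
  at node 16 with bounds (4, 17): OK
  at node 45 with bounds (23, +inf): OK
  at node 49 with bounds (45, +inf): OK
  at node 35 with bounds (45, 49): VIOLATION
Node 35 violates its bound: not (45 < 35 < 49).
Result: Not a valid BST


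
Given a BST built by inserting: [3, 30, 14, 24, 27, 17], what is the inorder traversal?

Tree insertion order: [3, 30, 14, 24, 27, 17]
Tree (level-order array): [3, None, 30, 14, None, None, 24, 17, 27]
Inorder traversal: [3, 14, 17, 24, 27, 30]


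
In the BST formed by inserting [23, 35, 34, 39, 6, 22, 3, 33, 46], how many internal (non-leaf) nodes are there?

Tree built from: [23, 35, 34, 39, 6, 22, 3, 33, 46]
Tree (level-order array): [23, 6, 35, 3, 22, 34, 39, None, None, None, None, 33, None, None, 46]
Rule: An internal node has at least one child.
Per-node child counts:
  node 23: 2 child(ren)
  node 6: 2 child(ren)
  node 3: 0 child(ren)
  node 22: 0 child(ren)
  node 35: 2 child(ren)
  node 34: 1 child(ren)
  node 33: 0 child(ren)
  node 39: 1 child(ren)
  node 46: 0 child(ren)
Matching nodes: [23, 6, 35, 34, 39]
Count of internal (non-leaf) nodes: 5


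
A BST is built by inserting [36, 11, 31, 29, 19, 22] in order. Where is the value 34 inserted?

Starting tree (level order): [36, 11, None, None, 31, 29, None, 19, None, None, 22]
Insertion path: 36 -> 11 -> 31
Result: insert 34 as right child of 31
Final tree (level order): [36, 11, None, None, 31, 29, 34, 19, None, None, None, None, 22]


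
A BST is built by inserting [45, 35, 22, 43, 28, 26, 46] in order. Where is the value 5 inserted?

Starting tree (level order): [45, 35, 46, 22, 43, None, None, None, 28, None, None, 26]
Insertion path: 45 -> 35 -> 22
Result: insert 5 as left child of 22
Final tree (level order): [45, 35, 46, 22, 43, None, None, 5, 28, None, None, None, None, 26]


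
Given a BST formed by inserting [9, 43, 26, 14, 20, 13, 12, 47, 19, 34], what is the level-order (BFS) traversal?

Tree insertion order: [9, 43, 26, 14, 20, 13, 12, 47, 19, 34]
Tree (level-order array): [9, None, 43, 26, 47, 14, 34, None, None, 13, 20, None, None, 12, None, 19]
BFS from the root, enqueuing left then right child of each popped node:
  queue [9] -> pop 9, enqueue [43], visited so far: [9]
  queue [43] -> pop 43, enqueue [26, 47], visited so far: [9, 43]
  queue [26, 47] -> pop 26, enqueue [14, 34], visited so far: [9, 43, 26]
  queue [47, 14, 34] -> pop 47, enqueue [none], visited so far: [9, 43, 26, 47]
  queue [14, 34] -> pop 14, enqueue [13, 20], visited so far: [9, 43, 26, 47, 14]
  queue [34, 13, 20] -> pop 34, enqueue [none], visited so far: [9, 43, 26, 47, 14, 34]
  queue [13, 20] -> pop 13, enqueue [12], visited so far: [9, 43, 26, 47, 14, 34, 13]
  queue [20, 12] -> pop 20, enqueue [19], visited so far: [9, 43, 26, 47, 14, 34, 13, 20]
  queue [12, 19] -> pop 12, enqueue [none], visited so far: [9, 43, 26, 47, 14, 34, 13, 20, 12]
  queue [19] -> pop 19, enqueue [none], visited so far: [9, 43, 26, 47, 14, 34, 13, 20, 12, 19]
Result: [9, 43, 26, 47, 14, 34, 13, 20, 12, 19]


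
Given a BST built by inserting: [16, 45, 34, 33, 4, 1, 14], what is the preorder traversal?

Tree insertion order: [16, 45, 34, 33, 4, 1, 14]
Tree (level-order array): [16, 4, 45, 1, 14, 34, None, None, None, None, None, 33]
Preorder traversal: [16, 4, 1, 14, 45, 34, 33]


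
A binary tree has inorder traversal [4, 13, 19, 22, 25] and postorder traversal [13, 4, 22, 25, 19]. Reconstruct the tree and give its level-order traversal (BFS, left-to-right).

Inorder:   [4, 13, 19, 22, 25]
Postorder: [13, 4, 22, 25, 19]
Algorithm: postorder visits root last, so walk postorder right-to-left;
each value is the root of the current inorder slice — split it at that
value, recurse on the right subtree first, then the left.
Recursive splits:
  root=19; inorder splits into left=[4, 13], right=[22, 25]
  root=25; inorder splits into left=[22], right=[]
  root=22; inorder splits into left=[], right=[]
  root=4; inorder splits into left=[], right=[13]
  root=13; inorder splits into left=[], right=[]
Reconstructed level-order: [19, 4, 25, 13, 22]


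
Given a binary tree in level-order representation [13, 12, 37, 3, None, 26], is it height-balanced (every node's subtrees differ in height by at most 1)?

Tree (level-order array): [13, 12, 37, 3, None, 26]
Definition: a tree is height-balanced if, at every node, |h(left) - h(right)| <= 1 (empty subtree has height -1).
Bottom-up per-node check:
  node 3: h_left=-1, h_right=-1, diff=0 [OK], height=0
  node 12: h_left=0, h_right=-1, diff=1 [OK], height=1
  node 26: h_left=-1, h_right=-1, diff=0 [OK], height=0
  node 37: h_left=0, h_right=-1, diff=1 [OK], height=1
  node 13: h_left=1, h_right=1, diff=0 [OK], height=2
All nodes satisfy the balance condition.
Result: Balanced


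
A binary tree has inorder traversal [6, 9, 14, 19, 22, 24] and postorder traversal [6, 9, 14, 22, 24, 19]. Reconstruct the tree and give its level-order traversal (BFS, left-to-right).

Inorder:   [6, 9, 14, 19, 22, 24]
Postorder: [6, 9, 14, 22, 24, 19]
Algorithm: postorder visits root last, so walk postorder right-to-left;
each value is the root of the current inorder slice — split it at that
value, recurse on the right subtree first, then the left.
Recursive splits:
  root=19; inorder splits into left=[6, 9, 14], right=[22, 24]
  root=24; inorder splits into left=[22], right=[]
  root=22; inorder splits into left=[], right=[]
  root=14; inorder splits into left=[6, 9], right=[]
  root=9; inorder splits into left=[6], right=[]
  root=6; inorder splits into left=[], right=[]
Reconstructed level-order: [19, 14, 24, 9, 22, 6]


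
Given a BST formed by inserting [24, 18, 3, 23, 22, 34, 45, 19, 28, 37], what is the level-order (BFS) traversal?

Tree insertion order: [24, 18, 3, 23, 22, 34, 45, 19, 28, 37]
Tree (level-order array): [24, 18, 34, 3, 23, 28, 45, None, None, 22, None, None, None, 37, None, 19]
BFS from the root, enqueuing left then right child of each popped node:
  queue [24] -> pop 24, enqueue [18, 34], visited so far: [24]
  queue [18, 34] -> pop 18, enqueue [3, 23], visited so far: [24, 18]
  queue [34, 3, 23] -> pop 34, enqueue [28, 45], visited so far: [24, 18, 34]
  queue [3, 23, 28, 45] -> pop 3, enqueue [none], visited so far: [24, 18, 34, 3]
  queue [23, 28, 45] -> pop 23, enqueue [22], visited so far: [24, 18, 34, 3, 23]
  queue [28, 45, 22] -> pop 28, enqueue [none], visited so far: [24, 18, 34, 3, 23, 28]
  queue [45, 22] -> pop 45, enqueue [37], visited so far: [24, 18, 34, 3, 23, 28, 45]
  queue [22, 37] -> pop 22, enqueue [19], visited so far: [24, 18, 34, 3, 23, 28, 45, 22]
  queue [37, 19] -> pop 37, enqueue [none], visited so far: [24, 18, 34, 3, 23, 28, 45, 22, 37]
  queue [19] -> pop 19, enqueue [none], visited so far: [24, 18, 34, 3, 23, 28, 45, 22, 37, 19]
Result: [24, 18, 34, 3, 23, 28, 45, 22, 37, 19]


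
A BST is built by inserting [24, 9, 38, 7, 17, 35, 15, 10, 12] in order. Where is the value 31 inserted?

Starting tree (level order): [24, 9, 38, 7, 17, 35, None, None, None, 15, None, None, None, 10, None, None, 12]
Insertion path: 24 -> 38 -> 35
Result: insert 31 as left child of 35
Final tree (level order): [24, 9, 38, 7, 17, 35, None, None, None, 15, None, 31, None, 10, None, None, None, None, 12]


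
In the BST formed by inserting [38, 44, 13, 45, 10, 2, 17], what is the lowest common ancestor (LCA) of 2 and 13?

Tree insertion order: [38, 44, 13, 45, 10, 2, 17]
Tree (level-order array): [38, 13, 44, 10, 17, None, 45, 2]
In a BST, the LCA of p=2, q=13 is the first node v on the
root-to-leaf path with p <= v <= q (go left if both < v, right if both > v).
Walk from root:
  at 38: both 2 and 13 < 38, go left
  at 13: 2 <= 13 <= 13, this is the LCA
LCA = 13


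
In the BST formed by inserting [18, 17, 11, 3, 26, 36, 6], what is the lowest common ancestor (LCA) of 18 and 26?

Tree insertion order: [18, 17, 11, 3, 26, 36, 6]
Tree (level-order array): [18, 17, 26, 11, None, None, 36, 3, None, None, None, None, 6]
In a BST, the LCA of p=18, q=26 is the first node v on the
root-to-leaf path with p <= v <= q (go left if both < v, right if both > v).
Walk from root:
  at 18: 18 <= 18 <= 26, this is the LCA
LCA = 18


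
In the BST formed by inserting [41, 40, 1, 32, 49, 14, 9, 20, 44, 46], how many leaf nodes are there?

Tree built from: [41, 40, 1, 32, 49, 14, 9, 20, 44, 46]
Tree (level-order array): [41, 40, 49, 1, None, 44, None, None, 32, None, 46, 14, None, None, None, 9, 20]
Rule: A leaf has 0 children.
Per-node child counts:
  node 41: 2 child(ren)
  node 40: 1 child(ren)
  node 1: 1 child(ren)
  node 32: 1 child(ren)
  node 14: 2 child(ren)
  node 9: 0 child(ren)
  node 20: 0 child(ren)
  node 49: 1 child(ren)
  node 44: 1 child(ren)
  node 46: 0 child(ren)
Matching nodes: [9, 20, 46]
Count of leaf nodes: 3


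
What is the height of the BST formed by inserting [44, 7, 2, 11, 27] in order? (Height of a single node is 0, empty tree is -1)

Insertion order: [44, 7, 2, 11, 27]
Tree (level-order array): [44, 7, None, 2, 11, None, None, None, 27]
Compute height bottom-up (empty subtree = -1):
  height(2) = 1 + max(-1, -1) = 0
  height(27) = 1 + max(-1, -1) = 0
  height(11) = 1 + max(-1, 0) = 1
  height(7) = 1 + max(0, 1) = 2
  height(44) = 1 + max(2, -1) = 3
Height = 3


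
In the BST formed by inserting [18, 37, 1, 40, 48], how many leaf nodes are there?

Tree built from: [18, 37, 1, 40, 48]
Tree (level-order array): [18, 1, 37, None, None, None, 40, None, 48]
Rule: A leaf has 0 children.
Per-node child counts:
  node 18: 2 child(ren)
  node 1: 0 child(ren)
  node 37: 1 child(ren)
  node 40: 1 child(ren)
  node 48: 0 child(ren)
Matching nodes: [1, 48]
Count of leaf nodes: 2


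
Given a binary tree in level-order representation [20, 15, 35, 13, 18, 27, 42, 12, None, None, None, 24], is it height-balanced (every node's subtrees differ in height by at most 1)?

Tree (level-order array): [20, 15, 35, 13, 18, 27, 42, 12, None, None, None, 24]
Definition: a tree is height-balanced if, at every node, |h(left) - h(right)| <= 1 (empty subtree has height -1).
Bottom-up per-node check:
  node 12: h_left=-1, h_right=-1, diff=0 [OK], height=0
  node 13: h_left=0, h_right=-1, diff=1 [OK], height=1
  node 18: h_left=-1, h_right=-1, diff=0 [OK], height=0
  node 15: h_left=1, h_right=0, diff=1 [OK], height=2
  node 24: h_left=-1, h_right=-1, diff=0 [OK], height=0
  node 27: h_left=0, h_right=-1, diff=1 [OK], height=1
  node 42: h_left=-1, h_right=-1, diff=0 [OK], height=0
  node 35: h_left=1, h_right=0, diff=1 [OK], height=2
  node 20: h_left=2, h_right=2, diff=0 [OK], height=3
All nodes satisfy the balance condition.
Result: Balanced


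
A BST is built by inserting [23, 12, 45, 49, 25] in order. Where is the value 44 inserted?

Starting tree (level order): [23, 12, 45, None, None, 25, 49]
Insertion path: 23 -> 45 -> 25
Result: insert 44 as right child of 25
Final tree (level order): [23, 12, 45, None, None, 25, 49, None, 44]


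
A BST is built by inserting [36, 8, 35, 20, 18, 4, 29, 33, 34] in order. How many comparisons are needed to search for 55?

Search path for 55: 36
Found: False
Comparisons: 1


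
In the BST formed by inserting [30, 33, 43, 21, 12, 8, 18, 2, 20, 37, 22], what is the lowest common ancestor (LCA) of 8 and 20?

Tree insertion order: [30, 33, 43, 21, 12, 8, 18, 2, 20, 37, 22]
Tree (level-order array): [30, 21, 33, 12, 22, None, 43, 8, 18, None, None, 37, None, 2, None, None, 20]
In a BST, the LCA of p=8, q=20 is the first node v on the
root-to-leaf path with p <= v <= q (go left if both < v, right if both > v).
Walk from root:
  at 30: both 8 and 20 < 30, go left
  at 21: both 8 and 20 < 21, go left
  at 12: 8 <= 12 <= 20, this is the LCA
LCA = 12


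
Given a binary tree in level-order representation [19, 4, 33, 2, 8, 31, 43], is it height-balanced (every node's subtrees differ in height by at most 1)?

Tree (level-order array): [19, 4, 33, 2, 8, 31, 43]
Definition: a tree is height-balanced if, at every node, |h(left) - h(right)| <= 1 (empty subtree has height -1).
Bottom-up per-node check:
  node 2: h_left=-1, h_right=-1, diff=0 [OK], height=0
  node 8: h_left=-1, h_right=-1, diff=0 [OK], height=0
  node 4: h_left=0, h_right=0, diff=0 [OK], height=1
  node 31: h_left=-1, h_right=-1, diff=0 [OK], height=0
  node 43: h_left=-1, h_right=-1, diff=0 [OK], height=0
  node 33: h_left=0, h_right=0, diff=0 [OK], height=1
  node 19: h_left=1, h_right=1, diff=0 [OK], height=2
All nodes satisfy the balance condition.
Result: Balanced


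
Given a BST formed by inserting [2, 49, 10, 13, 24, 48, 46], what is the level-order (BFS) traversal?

Tree insertion order: [2, 49, 10, 13, 24, 48, 46]
Tree (level-order array): [2, None, 49, 10, None, None, 13, None, 24, None, 48, 46]
BFS from the root, enqueuing left then right child of each popped node:
  queue [2] -> pop 2, enqueue [49], visited so far: [2]
  queue [49] -> pop 49, enqueue [10], visited so far: [2, 49]
  queue [10] -> pop 10, enqueue [13], visited so far: [2, 49, 10]
  queue [13] -> pop 13, enqueue [24], visited so far: [2, 49, 10, 13]
  queue [24] -> pop 24, enqueue [48], visited so far: [2, 49, 10, 13, 24]
  queue [48] -> pop 48, enqueue [46], visited so far: [2, 49, 10, 13, 24, 48]
  queue [46] -> pop 46, enqueue [none], visited so far: [2, 49, 10, 13, 24, 48, 46]
Result: [2, 49, 10, 13, 24, 48, 46]


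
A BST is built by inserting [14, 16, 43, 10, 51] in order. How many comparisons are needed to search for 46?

Search path for 46: 14 -> 16 -> 43 -> 51
Found: False
Comparisons: 4


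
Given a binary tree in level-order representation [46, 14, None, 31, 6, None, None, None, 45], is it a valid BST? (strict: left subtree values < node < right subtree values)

Level-order array: [46, 14, None, 31, 6, None, None, None, 45]
Validate using subtree bounds (lo, hi): at each node, require lo < value < hi,
then recurse left with hi=value and right with lo=value.
Preorder trace (stopping at first violation):
  at node 46 with bounds (-inf, +inf): OK
  at node 14 with bounds (-inf, 46): OK
  at node 31 with bounds (-inf, 14): VIOLATION
Node 31 violates its bound: not (-inf < 31 < 14).
Result: Not a valid BST


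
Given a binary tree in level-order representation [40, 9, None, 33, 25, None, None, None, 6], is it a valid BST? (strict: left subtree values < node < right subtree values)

Level-order array: [40, 9, None, 33, 25, None, None, None, 6]
Validate using subtree bounds (lo, hi): at each node, require lo < value < hi,
then recurse left with hi=value and right with lo=value.
Preorder trace (stopping at first violation):
  at node 40 with bounds (-inf, +inf): OK
  at node 9 with bounds (-inf, 40): OK
  at node 33 with bounds (-inf, 9): VIOLATION
Node 33 violates its bound: not (-inf < 33 < 9).
Result: Not a valid BST


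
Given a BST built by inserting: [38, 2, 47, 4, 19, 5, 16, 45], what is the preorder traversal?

Tree insertion order: [38, 2, 47, 4, 19, 5, 16, 45]
Tree (level-order array): [38, 2, 47, None, 4, 45, None, None, 19, None, None, 5, None, None, 16]
Preorder traversal: [38, 2, 4, 19, 5, 16, 47, 45]


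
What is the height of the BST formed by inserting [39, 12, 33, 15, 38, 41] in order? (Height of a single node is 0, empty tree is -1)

Insertion order: [39, 12, 33, 15, 38, 41]
Tree (level-order array): [39, 12, 41, None, 33, None, None, 15, 38]
Compute height bottom-up (empty subtree = -1):
  height(15) = 1 + max(-1, -1) = 0
  height(38) = 1 + max(-1, -1) = 0
  height(33) = 1 + max(0, 0) = 1
  height(12) = 1 + max(-1, 1) = 2
  height(41) = 1 + max(-1, -1) = 0
  height(39) = 1 + max(2, 0) = 3
Height = 3


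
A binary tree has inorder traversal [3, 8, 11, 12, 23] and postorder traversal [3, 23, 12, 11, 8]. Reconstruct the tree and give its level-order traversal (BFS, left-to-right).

Inorder:   [3, 8, 11, 12, 23]
Postorder: [3, 23, 12, 11, 8]
Algorithm: postorder visits root last, so walk postorder right-to-left;
each value is the root of the current inorder slice — split it at that
value, recurse on the right subtree first, then the left.
Recursive splits:
  root=8; inorder splits into left=[3], right=[11, 12, 23]
  root=11; inorder splits into left=[], right=[12, 23]
  root=12; inorder splits into left=[], right=[23]
  root=23; inorder splits into left=[], right=[]
  root=3; inorder splits into left=[], right=[]
Reconstructed level-order: [8, 3, 11, 12, 23]


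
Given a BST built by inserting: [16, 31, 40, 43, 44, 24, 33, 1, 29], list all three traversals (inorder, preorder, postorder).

Tree insertion order: [16, 31, 40, 43, 44, 24, 33, 1, 29]
Tree (level-order array): [16, 1, 31, None, None, 24, 40, None, 29, 33, 43, None, None, None, None, None, 44]
Inorder (L, root, R): [1, 16, 24, 29, 31, 33, 40, 43, 44]
Preorder (root, L, R): [16, 1, 31, 24, 29, 40, 33, 43, 44]
Postorder (L, R, root): [1, 29, 24, 33, 44, 43, 40, 31, 16]


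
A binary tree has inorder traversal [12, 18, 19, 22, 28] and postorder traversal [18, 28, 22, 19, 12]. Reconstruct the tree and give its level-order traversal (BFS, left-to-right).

Inorder:   [12, 18, 19, 22, 28]
Postorder: [18, 28, 22, 19, 12]
Algorithm: postorder visits root last, so walk postorder right-to-left;
each value is the root of the current inorder slice — split it at that
value, recurse on the right subtree first, then the left.
Recursive splits:
  root=12; inorder splits into left=[], right=[18, 19, 22, 28]
  root=19; inorder splits into left=[18], right=[22, 28]
  root=22; inorder splits into left=[], right=[28]
  root=28; inorder splits into left=[], right=[]
  root=18; inorder splits into left=[], right=[]
Reconstructed level-order: [12, 19, 18, 22, 28]


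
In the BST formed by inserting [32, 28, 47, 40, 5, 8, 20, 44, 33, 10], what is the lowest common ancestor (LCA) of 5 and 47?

Tree insertion order: [32, 28, 47, 40, 5, 8, 20, 44, 33, 10]
Tree (level-order array): [32, 28, 47, 5, None, 40, None, None, 8, 33, 44, None, 20, None, None, None, None, 10]
In a BST, the LCA of p=5, q=47 is the first node v on the
root-to-leaf path with p <= v <= q (go left if both < v, right if both > v).
Walk from root:
  at 32: 5 <= 32 <= 47, this is the LCA
LCA = 32


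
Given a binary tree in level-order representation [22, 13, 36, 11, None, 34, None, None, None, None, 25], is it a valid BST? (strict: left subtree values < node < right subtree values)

Level-order array: [22, 13, 36, 11, None, 34, None, None, None, None, 25]
Validate using subtree bounds (lo, hi): at each node, require lo < value < hi,
then recurse left with hi=value and right with lo=value.
Preorder trace (stopping at first violation):
  at node 22 with bounds (-inf, +inf): OK
  at node 13 with bounds (-inf, 22): OK
  at node 11 with bounds (-inf, 13): OK
  at node 36 with bounds (22, +inf): OK
  at node 34 with bounds (22, 36): OK
  at node 25 with bounds (34, 36): VIOLATION
Node 25 violates its bound: not (34 < 25 < 36).
Result: Not a valid BST


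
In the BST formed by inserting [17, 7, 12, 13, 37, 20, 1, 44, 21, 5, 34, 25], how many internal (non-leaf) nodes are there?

Tree built from: [17, 7, 12, 13, 37, 20, 1, 44, 21, 5, 34, 25]
Tree (level-order array): [17, 7, 37, 1, 12, 20, 44, None, 5, None, 13, None, 21, None, None, None, None, None, None, None, 34, 25]
Rule: An internal node has at least one child.
Per-node child counts:
  node 17: 2 child(ren)
  node 7: 2 child(ren)
  node 1: 1 child(ren)
  node 5: 0 child(ren)
  node 12: 1 child(ren)
  node 13: 0 child(ren)
  node 37: 2 child(ren)
  node 20: 1 child(ren)
  node 21: 1 child(ren)
  node 34: 1 child(ren)
  node 25: 0 child(ren)
  node 44: 0 child(ren)
Matching nodes: [17, 7, 1, 12, 37, 20, 21, 34]
Count of internal (non-leaf) nodes: 8


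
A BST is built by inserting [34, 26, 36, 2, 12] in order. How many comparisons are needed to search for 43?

Search path for 43: 34 -> 36
Found: False
Comparisons: 2


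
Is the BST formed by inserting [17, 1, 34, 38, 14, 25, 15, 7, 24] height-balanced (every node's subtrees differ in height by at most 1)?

Tree (level-order array): [17, 1, 34, None, 14, 25, 38, 7, 15, 24]
Definition: a tree is height-balanced if, at every node, |h(left) - h(right)| <= 1 (empty subtree has height -1).
Bottom-up per-node check:
  node 7: h_left=-1, h_right=-1, diff=0 [OK], height=0
  node 15: h_left=-1, h_right=-1, diff=0 [OK], height=0
  node 14: h_left=0, h_right=0, diff=0 [OK], height=1
  node 1: h_left=-1, h_right=1, diff=2 [FAIL (|-1-1|=2 > 1)], height=2
  node 24: h_left=-1, h_right=-1, diff=0 [OK], height=0
  node 25: h_left=0, h_right=-1, diff=1 [OK], height=1
  node 38: h_left=-1, h_right=-1, diff=0 [OK], height=0
  node 34: h_left=1, h_right=0, diff=1 [OK], height=2
  node 17: h_left=2, h_right=2, diff=0 [OK], height=3
Node 1 violates the condition: |-1 - 1| = 2 > 1.
Result: Not balanced


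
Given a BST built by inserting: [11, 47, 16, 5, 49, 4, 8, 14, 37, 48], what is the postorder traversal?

Tree insertion order: [11, 47, 16, 5, 49, 4, 8, 14, 37, 48]
Tree (level-order array): [11, 5, 47, 4, 8, 16, 49, None, None, None, None, 14, 37, 48]
Postorder traversal: [4, 8, 5, 14, 37, 16, 48, 49, 47, 11]


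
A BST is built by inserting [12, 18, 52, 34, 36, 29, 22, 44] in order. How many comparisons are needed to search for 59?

Search path for 59: 12 -> 18 -> 52
Found: False
Comparisons: 3


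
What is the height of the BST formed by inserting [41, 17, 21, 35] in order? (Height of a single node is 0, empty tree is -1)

Insertion order: [41, 17, 21, 35]
Tree (level-order array): [41, 17, None, None, 21, None, 35]
Compute height bottom-up (empty subtree = -1):
  height(35) = 1 + max(-1, -1) = 0
  height(21) = 1 + max(-1, 0) = 1
  height(17) = 1 + max(-1, 1) = 2
  height(41) = 1 + max(2, -1) = 3
Height = 3


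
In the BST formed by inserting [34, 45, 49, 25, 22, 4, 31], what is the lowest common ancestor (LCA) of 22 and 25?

Tree insertion order: [34, 45, 49, 25, 22, 4, 31]
Tree (level-order array): [34, 25, 45, 22, 31, None, 49, 4]
In a BST, the LCA of p=22, q=25 is the first node v on the
root-to-leaf path with p <= v <= q (go left if both < v, right if both > v).
Walk from root:
  at 34: both 22 and 25 < 34, go left
  at 25: 22 <= 25 <= 25, this is the LCA
LCA = 25


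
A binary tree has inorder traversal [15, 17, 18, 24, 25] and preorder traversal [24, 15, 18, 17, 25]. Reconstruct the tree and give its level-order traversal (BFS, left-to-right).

Inorder:  [15, 17, 18, 24, 25]
Preorder: [24, 15, 18, 17, 25]
Algorithm: preorder visits root first, so consume preorder in order;
for each root, split the current inorder slice at that value into
left-subtree inorder and right-subtree inorder, then recurse.
Recursive splits:
  root=24; inorder splits into left=[15, 17, 18], right=[25]
  root=15; inorder splits into left=[], right=[17, 18]
  root=18; inorder splits into left=[17], right=[]
  root=17; inorder splits into left=[], right=[]
  root=25; inorder splits into left=[], right=[]
Reconstructed level-order: [24, 15, 25, 18, 17]


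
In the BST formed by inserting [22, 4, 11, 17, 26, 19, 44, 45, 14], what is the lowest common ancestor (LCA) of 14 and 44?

Tree insertion order: [22, 4, 11, 17, 26, 19, 44, 45, 14]
Tree (level-order array): [22, 4, 26, None, 11, None, 44, None, 17, None, 45, 14, 19]
In a BST, the LCA of p=14, q=44 is the first node v on the
root-to-leaf path with p <= v <= q (go left if both < v, right if both > v).
Walk from root:
  at 22: 14 <= 22 <= 44, this is the LCA
LCA = 22


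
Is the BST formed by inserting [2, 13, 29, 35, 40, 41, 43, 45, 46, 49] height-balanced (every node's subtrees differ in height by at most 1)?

Tree (level-order array): [2, None, 13, None, 29, None, 35, None, 40, None, 41, None, 43, None, 45, None, 46, None, 49]
Definition: a tree is height-balanced if, at every node, |h(left) - h(right)| <= 1 (empty subtree has height -1).
Bottom-up per-node check:
  node 49: h_left=-1, h_right=-1, diff=0 [OK], height=0
  node 46: h_left=-1, h_right=0, diff=1 [OK], height=1
  node 45: h_left=-1, h_right=1, diff=2 [FAIL (|-1-1|=2 > 1)], height=2
  node 43: h_left=-1, h_right=2, diff=3 [FAIL (|-1-2|=3 > 1)], height=3
  node 41: h_left=-1, h_right=3, diff=4 [FAIL (|-1-3|=4 > 1)], height=4
  node 40: h_left=-1, h_right=4, diff=5 [FAIL (|-1-4|=5 > 1)], height=5
  node 35: h_left=-1, h_right=5, diff=6 [FAIL (|-1-5|=6 > 1)], height=6
  node 29: h_left=-1, h_right=6, diff=7 [FAIL (|-1-6|=7 > 1)], height=7
  node 13: h_left=-1, h_right=7, diff=8 [FAIL (|-1-7|=8 > 1)], height=8
  node 2: h_left=-1, h_right=8, diff=9 [FAIL (|-1-8|=9 > 1)], height=9
Node 45 violates the condition: |-1 - 1| = 2 > 1.
Result: Not balanced


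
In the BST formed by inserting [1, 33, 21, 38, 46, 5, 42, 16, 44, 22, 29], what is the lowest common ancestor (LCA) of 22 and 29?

Tree insertion order: [1, 33, 21, 38, 46, 5, 42, 16, 44, 22, 29]
Tree (level-order array): [1, None, 33, 21, 38, 5, 22, None, 46, None, 16, None, 29, 42, None, None, None, None, None, None, 44]
In a BST, the LCA of p=22, q=29 is the first node v on the
root-to-leaf path with p <= v <= q (go left if both < v, right if both > v).
Walk from root:
  at 1: both 22 and 29 > 1, go right
  at 33: both 22 and 29 < 33, go left
  at 21: both 22 and 29 > 21, go right
  at 22: 22 <= 22 <= 29, this is the LCA
LCA = 22


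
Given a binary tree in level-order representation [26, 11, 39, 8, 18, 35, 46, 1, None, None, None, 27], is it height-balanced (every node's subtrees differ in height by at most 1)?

Tree (level-order array): [26, 11, 39, 8, 18, 35, 46, 1, None, None, None, 27]
Definition: a tree is height-balanced if, at every node, |h(left) - h(right)| <= 1 (empty subtree has height -1).
Bottom-up per-node check:
  node 1: h_left=-1, h_right=-1, diff=0 [OK], height=0
  node 8: h_left=0, h_right=-1, diff=1 [OK], height=1
  node 18: h_left=-1, h_right=-1, diff=0 [OK], height=0
  node 11: h_left=1, h_right=0, diff=1 [OK], height=2
  node 27: h_left=-1, h_right=-1, diff=0 [OK], height=0
  node 35: h_left=0, h_right=-1, diff=1 [OK], height=1
  node 46: h_left=-1, h_right=-1, diff=0 [OK], height=0
  node 39: h_left=1, h_right=0, diff=1 [OK], height=2
  node 26: h_left=2, h_right=2, diff=0 [OK], height=3
All nodes satisfy the balance condition.
Result: Balanced


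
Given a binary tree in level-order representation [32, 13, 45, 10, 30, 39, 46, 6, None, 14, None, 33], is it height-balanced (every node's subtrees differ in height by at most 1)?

Tree (level-order array): [32, 13, 45, 10, 30, 39, 46, 6, None, 14, None, 33]
Definition: a tree is height-balanced if, at every node, |h(left) - h(right)| <= 1 (empty subtree has height -1).
Bottom-up per-node check:
  node 6: h_left=-1, h_right=-1, diff=0 [OK], height=0
  node 10: h_left=0, h_right=-1, diff=1 [OK], height=1
  node 14: h_left=-1, h_right=-1, diff=0 [OK], height=0
  node 30: h_left=0, h_right=-1, diff=1 [OK], height=1
  node 13: h_left=1, h_right=1, diff=0 [OK], height=2
  node 33: h_left=-1, h_right=-1, diff=0 [OK], height=0
  node 39: h_left=0, h_right=-1, diff=1 [OK], height=1
  node 46: h_left=-1, h_right=-1, diff=0 [OK], height=0
  node 45: h_left=1, h_right=0, diff=1 [OK], height=2
  node 32: h_left=2, h_right=2, diff=0 [OK], height=3
All nodes satisfy the balance condition.
Result: Balanced


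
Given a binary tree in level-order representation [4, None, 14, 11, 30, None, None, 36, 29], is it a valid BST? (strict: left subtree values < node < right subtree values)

Level-order array: [4, None, 14, 11, 30, None, None, 36, 29]
Validate using subtree bounds (lo, hi): at each node, require lo < value < hi,
then recurse left with hi=value and right with lo=value.
Preorder trace (stopping at first violation):
  at node 4 with bounds (-inf, +inf): OK
  at node 14 with bounds (4, +inf): OK
  at node 11 with bounds (4, 14): OK
  at node 30 with bounds (14, +inf): OK
  at node 36 with bounds (14, 30): VIOLATION
Node 36 violates its bound: not (14 < 36 < 30).
Result: Not a valid BST


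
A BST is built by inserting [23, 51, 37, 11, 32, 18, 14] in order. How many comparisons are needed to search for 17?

Search path for 17: 23 -> 11 -> 18 -> 14
Found: False
Comparisons: 4


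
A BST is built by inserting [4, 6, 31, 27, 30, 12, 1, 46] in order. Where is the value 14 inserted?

Starting tree (level order): [4, 1, 6, None, None, None, 31, 27, 46, 12, 30]
Insertion path: 4 -> 6 -> 31 -> 27 -> 12
Result: insert 14 as right child of 12
Final tree (level order): [4, 1, 6, None, None, None, 31, 27, 46, 12, 30, None, None, None, 14]


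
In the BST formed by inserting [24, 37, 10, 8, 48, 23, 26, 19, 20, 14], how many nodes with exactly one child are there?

Tree built from: [24, 37, 10, 8, 48, 23, 26, 19, 20, 14]
Tree (level-order array): [24, 10, 37, 8, 23, 26, 48, None, None, 19, None, None, None, None, None, 14, 20]
Rule: These are nodes with exactly 1 non-null child.
Per-node child counts:
  node 24: 2 child(ren)
  node 10: 2 child(ren)
  node 8: 0 child(ren)
  node 23: 1 child(ren)
  node 19: 2 child(ren)
  node 14: 0 child(ren)
  node 20: 0 child(ren)
  node 37: 2 child(ren)
  node 26: 0 child(ren)
  node 48: 0 child(ren)
Matching nodes: [23]
Count of nodes with exactly one child: 1


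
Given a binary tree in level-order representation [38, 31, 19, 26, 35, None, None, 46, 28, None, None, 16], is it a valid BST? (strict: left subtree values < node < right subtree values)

Level-order array: [38, 31, 19, 26, 35, None, None, 46, 28, None, None, 16]
Validate using subtree bounds (lo, hi): at each node, require lo < value < hi,
then recurse left with hi=value and right with lo=value.
Preorder trace (stopping at first violation):
  at node 38 with bounds (-inf, +inf): OK
  at node 31 with bounds (-inf, 38): OK
  at node 26 with bounds (-inf, 31): OK
  at node 46 with bounds (-inf, 26): VIOLATION
Node 46 violates its bound: not (-inf < 46 < 26).
Result: Not a valid BST
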